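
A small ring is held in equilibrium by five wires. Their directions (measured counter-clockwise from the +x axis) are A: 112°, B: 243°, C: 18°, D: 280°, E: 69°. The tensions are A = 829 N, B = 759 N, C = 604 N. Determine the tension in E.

Resolve: ΣF_x = 829 cos 112° + 759 cos 243° + 604 cos 18° + T_D cos 280° + T_E cos 69° = 0.
        ΣF_y = 829 sin 112° + 759 sin 243° + 604 sin 18° + T_D sin 280° + T_E sin 69° = 0.
The known terms sum to (-80.69, 279) N, so 0.1736 T_D + 0.3584 T_E = 80.69 and -0.9848 T_D + 0.9336 T_E = -279.
Solving simultaneously: T_D = 340.4 N, T_E = 60.22 N.

T_E ≈ 60.2 N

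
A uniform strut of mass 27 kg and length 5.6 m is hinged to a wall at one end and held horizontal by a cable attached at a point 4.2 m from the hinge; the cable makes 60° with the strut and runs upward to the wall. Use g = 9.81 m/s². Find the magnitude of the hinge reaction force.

|H| ≈ 135 N

Take torques about the hinge: T sin 60° · 4.2 = 27×9.81×2.8 = 741.64 N·m.
So T = 741.64 / (0.8660 × 4.2) = 203.9 N.
ΣF_x = 0: H_x = T cos 60° = 101.95 N.
ΣF_y = 0: H_y = (27×9.81) − T sin 60° = 264.87 − 176.58 = 88.29 N.
|H| = √(H_x² + H_y²) = √((101.95)² + (88.29)²) = 134.87 N.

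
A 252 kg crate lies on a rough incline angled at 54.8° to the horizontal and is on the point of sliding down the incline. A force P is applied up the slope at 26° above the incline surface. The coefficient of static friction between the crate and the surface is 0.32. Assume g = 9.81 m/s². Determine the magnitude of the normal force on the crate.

On the verge of sliding down the incline, friction equals μN and acts up the slope.
Perpendicular: N + P sin 26° = W cos 54.8° = 1425 N.
Along incline: P cos 26° + μN = W sin 54.8° with W sin 54.8° = 2020 N.
Solving the pair for P and N: P = 2062 N, N = 521.1 N (and f = μN = 166.7 N).

N ≈ 521 N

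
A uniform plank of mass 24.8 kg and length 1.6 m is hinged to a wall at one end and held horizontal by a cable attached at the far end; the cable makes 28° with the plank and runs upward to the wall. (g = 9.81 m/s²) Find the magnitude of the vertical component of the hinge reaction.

|H_y| ≈ 122 N

Take torques about the hinge: T sin 28° · 1.6 = 24.8×9.81×0.8 = 194.63 N·m.
So T = 194.63 / (0.4695 × 1.6) = 259.11 N.
ΣF_y = 0: H_y = (24.8×9.81) − T sin 28° = 243.29 − 121.64 = 121.64 N.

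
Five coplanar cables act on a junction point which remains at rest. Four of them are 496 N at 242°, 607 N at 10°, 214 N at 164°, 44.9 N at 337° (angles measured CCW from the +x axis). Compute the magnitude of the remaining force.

Sum the known components: ΣF_x = 200.5 N, ΣF_y = -291.1 N.
For equilibrium the remaining force must supply (−ΣF_x, −ΣF_y) = (-200.5, 291.1) N.
Magnitude = √((-200.5)² + (291.1)²) = 353.5 N; direction = atan2(291.1, -200.5) = 124.6°.

F ≈ 353 N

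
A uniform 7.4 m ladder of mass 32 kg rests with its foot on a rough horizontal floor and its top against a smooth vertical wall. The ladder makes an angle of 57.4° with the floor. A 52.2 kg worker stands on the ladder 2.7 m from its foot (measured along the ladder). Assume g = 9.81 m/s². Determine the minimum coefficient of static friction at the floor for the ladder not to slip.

μ_min ≈ 0.266

ΣF_y = 0: N_floor = 32×9.81 + 52.2×9.81 = 826 N.
Torques about the foot: N_wall · 7.4 sin 57.4° = 32×9.81×3.7 cos 57.4° + 52.2×9.81×2.7 cos 57.4° → N_wall = 219.87 N.
ΣF_x = 0: f_floor = N_wall = 219.87 N.
μ_min = f_floor / N_floor = 219.87 / 826 = 0.2662.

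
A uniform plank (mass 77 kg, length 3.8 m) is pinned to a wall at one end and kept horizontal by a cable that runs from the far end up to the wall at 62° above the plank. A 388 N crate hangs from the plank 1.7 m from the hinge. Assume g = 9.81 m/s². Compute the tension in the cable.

T ≈ 624 N

Take torques about the hinge: T sin 62° · 3.8 = 77×9.81×1.9 + 388×1.7 = 2094.8 N·m.
So T = 2094.8 / (0.8829 × 3.8) = 624.35 N.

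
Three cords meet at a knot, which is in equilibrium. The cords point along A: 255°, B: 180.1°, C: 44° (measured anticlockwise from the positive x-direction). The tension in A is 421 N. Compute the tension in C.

Resolve: ΣF_x = 421 cos 255° + T_B cos 180.1° + T_C cos 44° = 0.
        ΣF_y = 421 sin 255° + T_B sin 180.1° + T_C sin 44° = 0.
The known terms sum to (-109, -406.7) N, so -1.0000 T_B + 0.7193 T_C = 109 and -0.0017 T_B + 0.6947 T_C = 406.7.
Solving simultaneously: T_B = 312.7 N, T_C = 586.2 N.

T_C ≈ 586 N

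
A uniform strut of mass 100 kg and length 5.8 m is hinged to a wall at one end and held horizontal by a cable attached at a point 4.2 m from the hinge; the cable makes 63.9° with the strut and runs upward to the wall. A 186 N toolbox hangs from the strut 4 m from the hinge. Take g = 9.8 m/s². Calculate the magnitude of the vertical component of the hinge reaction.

|H_y| ≈ 312 N

Take torques about the hinge: T sin 63.9° · 4.2 = 100×9.8×2.9 + 186×4 = 3586 N·m.
So T = 3586 / (0.8980 × 4.2) = 950.76 N.
ΣF_y = 0: H_y = (100×9.8 + 186) − T sin 63.9° = 1166 − 853.81 = 312.19 N.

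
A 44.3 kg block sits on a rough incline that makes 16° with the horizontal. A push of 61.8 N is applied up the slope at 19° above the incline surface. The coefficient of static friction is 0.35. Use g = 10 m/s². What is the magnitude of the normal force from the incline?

Axes along / perpendicular to the incline. W sin 16° = 122.1 N down-slope; W cos 16° = 425.8 N into the surface.
Perpendicular: N = W cos 16° − P sin 19° = 425.8 − 20.12 = 405.7 N.
Along incline: P cos 19° + f = W sin 16° (friction acts up-slope) → f = 122.1 − 58.43 = 63.67 N.
|f| = 63.67 N ≤ μN = 142 N, so the block is indeed static.

N ≈ 406 N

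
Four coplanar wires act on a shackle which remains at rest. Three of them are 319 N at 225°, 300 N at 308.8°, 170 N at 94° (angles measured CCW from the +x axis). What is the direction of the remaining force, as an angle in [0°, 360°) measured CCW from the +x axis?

Sum the known components: ΣF_x = -49.44 N, ΣF_y = -289.8 N.
For equilibrium the remaining force must supply (−ΣF_x, −ΣF_y) = (49.44, 289.8) N.
Magnitude = √((49.44)² + (289.8)²) = 294 N; direction = atan2(289.8, 49.44) = 80.3°.

θ ≈ 80.3°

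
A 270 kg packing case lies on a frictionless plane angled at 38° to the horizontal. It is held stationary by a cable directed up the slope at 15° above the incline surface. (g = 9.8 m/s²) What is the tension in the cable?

Take axes along and perpendicular to the incline. Weight components: W sin 38° = 1629 N down-slope, W cos 38° = 2085 N into the surface.
Along incline: T cos 15° = W sin 38° → T = 1687 N.
Perpendicular: N = W cos 38° − T sin 15° = 1649 N.

T ≈ 1690 N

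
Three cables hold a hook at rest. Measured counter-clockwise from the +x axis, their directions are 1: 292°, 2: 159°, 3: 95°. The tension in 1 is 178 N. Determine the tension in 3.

Resolve: ΣF_x = 178 cos 292° + T_2 cos 159° + T_3 cos 95° = 0.
        ΣF_y = 178 sin 292° + T_2 sin 159° + T_3 sin 95° = 0.
The known terms sum to (66.68, -165) N, so -0.9336 T_2 − 0.0872 T_3 = -66.68 and 0.3584 T_2 + 0.9962 T_3 = 165.
Solving simultaneously: T_2 = 57.90 N, T_3 = 144.8 N.

T_3 ≈ 145 N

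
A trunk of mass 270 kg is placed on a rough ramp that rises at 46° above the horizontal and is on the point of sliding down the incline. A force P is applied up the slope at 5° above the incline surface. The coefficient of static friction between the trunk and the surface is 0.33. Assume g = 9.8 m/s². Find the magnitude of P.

P ≈ 1340 N

On the verge of sliding down the incline, friction equals μN and acts up the slope.
Perpendicular: N + P sin 5° = W cos 46° = 1838 N.
Along incline: P cos 5° + μN = W sin 46° with W sin 46° = 1903 N.
Solving the pair for P and N: P = 1340 N, N = 1721 N (and f = μN = 568 N).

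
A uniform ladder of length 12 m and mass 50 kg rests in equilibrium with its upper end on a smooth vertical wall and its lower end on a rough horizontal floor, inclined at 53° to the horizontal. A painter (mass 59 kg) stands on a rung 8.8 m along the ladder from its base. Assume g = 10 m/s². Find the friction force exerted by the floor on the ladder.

f ≈ 514 N

Torques about the foot: N_wall · 12 sin 53° = 50×10×6 cos 53° + 59×10×8.8 cos 53° → N_wall = 514.43 N.
ΣF_x = 0: f_floor = N_wall = 514.43 N.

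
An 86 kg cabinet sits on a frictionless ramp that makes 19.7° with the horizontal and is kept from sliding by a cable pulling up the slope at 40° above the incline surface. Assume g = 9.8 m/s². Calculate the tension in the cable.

T ≈ 371 N

Take axes along and perpendicular to the incline. Weight components: W sin 19.7° = 284.1 N down-slope, W cos 19.7° = 793.5 N into the surface.
Along incline: T cos 40° = W sin 19.7° → T = 370.9 N.
Perpendicular: N = W cos 19.7° − T sin 40° = 555.1 N.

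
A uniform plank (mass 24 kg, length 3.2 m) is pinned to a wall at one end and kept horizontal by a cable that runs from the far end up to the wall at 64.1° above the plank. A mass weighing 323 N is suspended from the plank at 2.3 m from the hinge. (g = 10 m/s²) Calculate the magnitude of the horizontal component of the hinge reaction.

H_x ≈ 171 N

Take torques about the hinge: T sin 64.1° · 3.2 = 24×10×1.6 + 323×2.3 = 1126.9 N·m.
So T = 1126.9 / (0.8996 × 3.2) = 391.48 N.
ΣF_x = 0: H_x = T cos 64.1° = 171 N.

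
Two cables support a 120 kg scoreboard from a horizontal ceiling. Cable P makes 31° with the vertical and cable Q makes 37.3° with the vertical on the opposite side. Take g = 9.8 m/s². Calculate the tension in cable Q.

T_Q ≈ 652 N

Angles from the horizontal: cable P is 90° − 31° = 59°, cable Q is 90° − 37.3° = 52.7°.
Weight W = 120 × 9.8 = 1176 N acts straight down.
Horizontal: T_P cos 59° = T_Q cos 52.7°  →  T_P = 1.177 T_Q.
Vertical: T_P sin 59° + T_Q sin 52.7° = 1176.
Substituting the horizontal relation into the vertical equation gives 1.804 T_Q = 1176, so T_Q = 651.9 N.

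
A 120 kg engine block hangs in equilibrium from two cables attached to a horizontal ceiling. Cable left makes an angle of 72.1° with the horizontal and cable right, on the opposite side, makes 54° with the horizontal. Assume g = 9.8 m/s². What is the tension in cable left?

T_left ≈ 856 N

Weight W = 120 × 9.8 = 1176 N acts straight down.
Horizontal: T_left cos 72.1° = T_right cos 54°  →  T_right = 0.5229 T_left.
Vertical: T_left sin 72.1° + T_right sin 54° = 1176.
Substituting the horizontal relation into the vertical equation gives 1.375 T_left = 1176, so T_left = 855.5 N.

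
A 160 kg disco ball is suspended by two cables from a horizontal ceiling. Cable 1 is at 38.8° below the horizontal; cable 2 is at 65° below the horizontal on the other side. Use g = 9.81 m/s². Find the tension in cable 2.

Weight W = 160 × 9.81 = 1570 N acts straight down.
Horizontal: T_1 cos 38.8° = T_2 cos 65°  →  T_1 = 0.5423 T_2.
Vertical: T_1 sin 38.8° + T_2 sin 65° = 1570.
Substituting the horizontal relation into the vertical equation gives 1.246 T_2 = 1570, so T_2 = 1260 N.

T_2 ≈ 1260 N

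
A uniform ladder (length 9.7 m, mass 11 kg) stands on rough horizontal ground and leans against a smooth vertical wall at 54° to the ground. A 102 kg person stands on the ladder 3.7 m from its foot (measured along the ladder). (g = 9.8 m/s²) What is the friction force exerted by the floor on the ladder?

Torques about the foot: N_wall · 9.7 sin 54° = 11×9.8×4.85 cos 54° + 102×9.8×3.7 cos 54° → N_wall = 316.18 N.
ΣF_x = 0: f_floor = N_wall = 316.18 N.

f ≈ 316 N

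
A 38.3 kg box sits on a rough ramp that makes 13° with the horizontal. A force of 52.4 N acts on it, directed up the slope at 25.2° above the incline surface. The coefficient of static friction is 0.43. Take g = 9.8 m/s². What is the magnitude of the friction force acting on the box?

Axes along / perpendicular to the incline. W sin 13° = 84.43 N down-slope; W cos 13° = 365.7 N into the surface.
Perpendicular: N = W cos 13° − P sin 25.2° = 365.7 − 22.31 = 343.4 N.
Along incline: P cos 25.2° + f = W sin 13° (friction acts up-slope) → f = 84.43 − 47.41 = 37.02 N.
|f| = 37.02 N ≤ μN = 147.7 N, so the box is indeed static.

f ≈ 37 N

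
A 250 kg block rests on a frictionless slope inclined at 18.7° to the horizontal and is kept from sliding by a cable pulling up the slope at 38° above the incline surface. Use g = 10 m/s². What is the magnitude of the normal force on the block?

N ≈ 1740 N

Take axes along and perpendicular to the incline. Weight components: W sin 18.7° = 801.5 N down-slope, W cos 18.7° = 2368 N into the surface.
Along incline: T cos 38° = W sin 18.7° → T = 1017 N.
Perpendicular: N = W cos 18.7° − T sin 38° = 1742 N.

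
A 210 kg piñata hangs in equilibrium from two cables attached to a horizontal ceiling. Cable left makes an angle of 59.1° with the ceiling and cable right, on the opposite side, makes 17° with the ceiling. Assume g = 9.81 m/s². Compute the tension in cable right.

Weight W = 210 × 9.81 = 2060 N acts straight down.
Horizontal: T_left cos 59.1° = T_right cos 17°  →  T_left = 1.862 T_right.
Vertical: T_left sin 59.1° + T_right sin 17° = 2060.
Substituting the horizontal relation into the vertical equation gives 1.89 T_right = 2060, so T_right = 1090 N.

T_right ≈ 1090 N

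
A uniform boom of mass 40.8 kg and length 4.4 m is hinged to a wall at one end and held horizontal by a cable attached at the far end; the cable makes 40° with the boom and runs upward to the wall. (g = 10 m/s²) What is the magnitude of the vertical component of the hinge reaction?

|H_y| ≈ 204 N

Take torques about the hinge: T sin 40° · 4.4 = 40.8×10×2.2 = 897.6 N·m.
So T = 897.6 / (0.6428 × 4.4) = 317.37 N.
ΣF_y = 0: H_y = (40.8×10) − T sin 40° = 408 − 204 = 204 N.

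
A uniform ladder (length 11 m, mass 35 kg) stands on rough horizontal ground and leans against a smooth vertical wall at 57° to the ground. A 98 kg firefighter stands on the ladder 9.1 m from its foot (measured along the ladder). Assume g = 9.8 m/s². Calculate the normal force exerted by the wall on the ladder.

N_wall ≈ 627 N

Torques about the foot: N_wall · 11 sin 57° = 35×9.8×5.5 cos 57° + 98×9.8×9.1 cos 57° → N_wall = 627.34 N.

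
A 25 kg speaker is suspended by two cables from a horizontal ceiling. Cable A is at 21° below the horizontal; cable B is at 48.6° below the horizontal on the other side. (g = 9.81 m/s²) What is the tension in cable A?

Weight W = 25 × 9.81 = 245.2 N acts straight down.
Horizontal: T_A cos 21° = T_B cos 48.6°  →  T_B = 1.412 T_A.
Vertical: T_A sin 21° + T_B sin 48.6° = 245.2.
Substituting the horizontal relation into the vertical equation gives 1.417 T_A = 245.2, so T_A = 173 N.

T_A ≈ 173 N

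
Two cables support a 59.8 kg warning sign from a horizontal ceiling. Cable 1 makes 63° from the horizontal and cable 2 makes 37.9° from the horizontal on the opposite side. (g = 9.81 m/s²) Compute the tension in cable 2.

Weight W = 59.8 × 9.81 = 586.6 N acts straight down.
Horizontal: T_1 cos 63° = T_2 cos 37.9°  →  T_1 = 1.738 T_2.
Vertical: T_1 sin 63° + T_2 sin 37.9° = 586.6.
Substituting the horizontal relation into the vertical equation gives 2.163 T_2 = 586.6, so T_2 = 271.2 N.

T_2 ≈ 271 N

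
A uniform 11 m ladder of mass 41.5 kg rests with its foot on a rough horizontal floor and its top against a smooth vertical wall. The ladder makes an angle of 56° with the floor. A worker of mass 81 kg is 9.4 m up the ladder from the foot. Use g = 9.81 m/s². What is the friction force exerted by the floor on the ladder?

f ≈ 595 N

Torques about the foot: N_wall · 11 sin 56° = 41.5×9.81×5.5 cos 56° + 81×9.81×9.4 cos 56° → N_wall = 595.31 N.
ΣF_x = 0: f_floor = N_wall = 595.31 N.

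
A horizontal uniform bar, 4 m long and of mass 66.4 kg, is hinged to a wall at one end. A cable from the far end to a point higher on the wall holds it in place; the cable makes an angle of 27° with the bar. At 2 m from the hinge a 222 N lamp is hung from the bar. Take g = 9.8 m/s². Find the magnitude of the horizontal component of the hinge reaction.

H_x ≈ 856 N

Take torques about the hinge: T sin 27° · 4 = 66.4×9.8×2 + 222×2 = 1745.4 N·m.
So T = 1745.4 / (0.4540 × 4) = 961.17 N.
ΣF_x = 0: H_x = T cos 27° = 856.4 N.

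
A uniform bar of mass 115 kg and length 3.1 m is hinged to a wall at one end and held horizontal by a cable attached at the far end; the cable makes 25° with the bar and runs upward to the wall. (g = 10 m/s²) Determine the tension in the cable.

T ≈ 1360 N

Take torques about the hinge: T sin 25° · 3.1 = 115×10×1.55 = 1782.5 N·m.
So T = 1782.5 / (0.4226 × 3.1) = 1360.6 N.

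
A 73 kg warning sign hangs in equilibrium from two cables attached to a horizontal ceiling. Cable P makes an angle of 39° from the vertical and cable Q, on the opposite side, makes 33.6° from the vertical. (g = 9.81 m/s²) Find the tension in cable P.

T_P ≈ 415 N

Angles from the horizontal: cable P is 90° − 39° = 51°, cable Q is 90° − 33.6° = 56.4°.
Weight W = 73 × 9.81 = 716.1 N acts straight down.
Horizontal: T_P cos 51° = T_Q cos 56.4°  →  T_Q = 1.137 T_P.
Vertical: T_P sin 51° + T_Q sin 56.4° = 716.1.
Substituting the horizontal relation into the vertical equation gives 1.724 T_P = 716.1, so T_P = 415.3 N.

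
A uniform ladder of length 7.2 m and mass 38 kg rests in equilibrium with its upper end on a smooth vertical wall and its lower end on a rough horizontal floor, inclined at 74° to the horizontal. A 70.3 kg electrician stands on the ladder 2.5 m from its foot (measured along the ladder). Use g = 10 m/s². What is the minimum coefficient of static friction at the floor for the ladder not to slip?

ΣF_y = 0: N_floor = 38×10 + 70.3×10 = 1083 N.
Torques about the foot: N_wall · 7.2 sin 74° = 38×10×3.6 cos 74° + 70.3×10×2.5 cos 74° → N_wall = 124.48 N.
ΣF_x = 0: f_floor = N_wall = 124.48 N.
μ_min = f_floor / N_floor = 124.48 / 1083 = 0.1149.

μ_min ≈ 0.115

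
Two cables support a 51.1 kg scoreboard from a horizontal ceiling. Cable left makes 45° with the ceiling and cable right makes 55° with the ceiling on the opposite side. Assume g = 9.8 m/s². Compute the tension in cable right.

Weight W = 51.1 × 9.8 = 500.8 N acts straight down.
Horizontal: T_left cos 45° = T_right cos 55°  →  T_left = 0.8112 T_right.
Vertical: T_left sin 45° + T_right sin 55° = 500.8.
Substituting the horizontal relation into the vertical equation gives 1.393 T_right = 500.8, so T_right = 359.6 N.

T_right ≈ 360 N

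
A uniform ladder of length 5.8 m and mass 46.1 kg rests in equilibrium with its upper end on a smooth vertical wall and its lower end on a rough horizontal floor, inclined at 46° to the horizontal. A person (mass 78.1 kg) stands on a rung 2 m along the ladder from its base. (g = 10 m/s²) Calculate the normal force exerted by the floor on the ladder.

ΣF_y = 0: N_floor = 46.1×10 + 78.1×10 = 1242 N.

N_floor ≈ 1240 N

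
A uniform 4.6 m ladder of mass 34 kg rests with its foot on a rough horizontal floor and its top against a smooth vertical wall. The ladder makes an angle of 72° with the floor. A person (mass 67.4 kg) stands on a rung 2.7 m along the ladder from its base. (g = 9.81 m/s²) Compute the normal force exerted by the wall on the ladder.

N_wall ≈ 180 N

Torques about the foot: N_wall · 4.6 sin 72° = 34×9.81×2.3 cos 72° + 67.4×9.81×2.7 cos 72° → N_wall = 180.29 N.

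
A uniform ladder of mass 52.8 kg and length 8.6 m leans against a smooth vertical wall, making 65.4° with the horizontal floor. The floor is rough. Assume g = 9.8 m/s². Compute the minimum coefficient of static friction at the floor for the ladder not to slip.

μ_min ≈ 0.229

ΣF_y = 0: N_floor = 52.8×9.8 = 517.44 N.
Torques about the foot: N_wall · 8.6 sin 65.4° = 52.8×9.8×4.3 cos 65.4° → N_wall = 118.45 N.
ΣF_x = 0: f_floor = N_wall = 118.45 N.
μ_min = f_floor / N_floor = 118.45 / 517.44 = 0.2289.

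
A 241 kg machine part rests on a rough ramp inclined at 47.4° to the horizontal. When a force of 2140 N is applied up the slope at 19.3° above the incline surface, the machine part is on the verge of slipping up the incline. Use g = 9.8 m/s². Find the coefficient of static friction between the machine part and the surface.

On the verge of sliding up the incline, friction is at its maximum μN and acts down the slope.
Perpendicular to incline: N = W cos 47.4° − P sin 19.3° = 1599 − 707.3 = 891.3 N.
Along incline: P cos 19.3° − μN = W sin 47.4° → μ = −(W sin 47.4° − P cos 19.3°) / N = 0.3155.

μ ≈ 0.316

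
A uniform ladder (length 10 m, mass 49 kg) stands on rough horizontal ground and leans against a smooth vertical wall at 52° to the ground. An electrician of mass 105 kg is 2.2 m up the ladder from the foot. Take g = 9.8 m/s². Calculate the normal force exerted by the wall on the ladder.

N_wall ≈ 364 N

Torques about the foot: N_wall · 10 sin 52° = 49×9.8×5 cos 52° + 105×9.8×2.2 cos 52° → N_wall = 364.45 N.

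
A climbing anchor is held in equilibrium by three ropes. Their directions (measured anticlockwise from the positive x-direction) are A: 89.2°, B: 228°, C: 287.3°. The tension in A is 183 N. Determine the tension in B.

Resolve: ΣF_x = 183 cos 89.2° + T_B cos 228° + T_C cos 287.3° = 0.
        ΣF_y = 183 sin 89.2° + T_B sin 228° + T_C sin 287.3° = 0.
The known terms sum to (2.555, 183) N, so -0.6691 T_B + 0.2974 T_C = -2.555 and -0.7431 T_B − 0.9548 T_C = -183.
Solving simultaneously: T_B = 66.12 N, T_C = 140.2 N.

T_B ≈ 66.1 N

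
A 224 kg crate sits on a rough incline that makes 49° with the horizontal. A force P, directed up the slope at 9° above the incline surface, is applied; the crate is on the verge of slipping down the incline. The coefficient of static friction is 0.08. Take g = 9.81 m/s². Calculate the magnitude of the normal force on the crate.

N ≈ 1190 N

On the verge of sliding down the incline, friction equals μN and acts up the slope.
Perpendicular: N + P sin 9° = W cos 49° = 1442 N.
Along incline: P cos 9° + μN = W sin 49° with W sin 49° = 1658 N.
Solving the pair for P and N: P = 1582 N, N = 1194 N (and f = μN = 95.53 N).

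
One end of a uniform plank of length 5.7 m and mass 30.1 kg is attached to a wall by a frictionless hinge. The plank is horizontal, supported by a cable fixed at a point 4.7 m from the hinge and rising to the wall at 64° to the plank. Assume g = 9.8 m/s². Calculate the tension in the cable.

T ≈ 199 N

Take torques about the hinge: T sin 64° · 4.7 = 30.1×9.8×2.85 = 840.69 N·m.
So T = 840.69 / (0.8988 × 4.7) = 199.01 N.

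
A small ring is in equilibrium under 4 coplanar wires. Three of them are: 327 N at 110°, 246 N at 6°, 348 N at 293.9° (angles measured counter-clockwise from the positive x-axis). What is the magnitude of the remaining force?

F ≈ 274 N

Sum the known components: ΣF_x = 273.8 N, ΣF_y = 14.83 N.
For equilibrium the remaining force must supply (−ΣF_x, −ΣF_y) = (-273.8, -14.83) N.
Magnitude = √((-273.8)² + (-14.83)²) = 274.2 N; direction = atan2(-14.83, -273.8) = 183.1°.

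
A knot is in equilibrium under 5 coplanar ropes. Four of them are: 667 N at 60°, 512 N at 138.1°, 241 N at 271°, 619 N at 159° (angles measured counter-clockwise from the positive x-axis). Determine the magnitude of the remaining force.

Sum the known components: ΣF_x = -621.3 N, ΣF_y = 900.4 N.
For equilibrium the remaining force must supply (−ΣF_x, −ΣF_y) = (621.3, -900.4) N.
Magnitude = √((621.3)² + (-900.4)²) = 1094 N; direction = atan2(-900.4, 621.3) = 304.6°.

F ≈ 1090 N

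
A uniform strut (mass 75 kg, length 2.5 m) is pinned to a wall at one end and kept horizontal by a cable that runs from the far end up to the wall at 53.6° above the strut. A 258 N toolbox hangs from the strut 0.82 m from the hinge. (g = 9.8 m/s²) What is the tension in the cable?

Take torques about the hinge: T sin 53.6° · 2.5 = 75×9.8×1.25 + 258×0.82 = 1130.3 N·m.
So T = 1130.3 / (0.8049 × 2.5) = 561.72 N.

T ≈ 562 N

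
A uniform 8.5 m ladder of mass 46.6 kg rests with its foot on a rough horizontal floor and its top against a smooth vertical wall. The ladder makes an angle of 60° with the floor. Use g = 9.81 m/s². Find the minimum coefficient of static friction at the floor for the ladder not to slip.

μ_min ≈ 0.289

ΣF_y = 0: N_floor = 46.6×9.81 = 457.15 N.
Torques about the foot: N_wall · 8.5 sin 60° = 46.6×9.81×4.25 cos 60° → N_wall = 131.97 N.
ΣF_x = 0: f_floor = N_wall = 131.97 N.
μ_min = f_floor / N_floor = 131.97 / 457.15 = 0.2887.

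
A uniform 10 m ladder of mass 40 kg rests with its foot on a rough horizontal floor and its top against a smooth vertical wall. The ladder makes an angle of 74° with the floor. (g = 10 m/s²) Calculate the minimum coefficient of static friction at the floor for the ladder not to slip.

μ_min ≈ 0.143

ΣF_y = 0: N_floor = 40×10 = 400 N.
Torques about the foot: N_wall · 10 sin 74° = 40×10×5 cos 74° → N_wall = 57.349 N.
ΣF_x = 0: f_floor = N_wall = 57.349 N.
μ_min = f_floor / N_floor = 57.349 / 400 = 0.1434.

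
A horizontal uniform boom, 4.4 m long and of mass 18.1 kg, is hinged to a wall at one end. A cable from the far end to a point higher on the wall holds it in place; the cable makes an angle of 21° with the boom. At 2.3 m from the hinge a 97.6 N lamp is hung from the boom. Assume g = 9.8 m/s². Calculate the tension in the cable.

T ≈ 390 N

Take torques about the hinge: T sin 21° · 4.4 = 18.1×9.8×2.2 + 97.6×2.3 = 614.72 N·m.
So T = 614.72 / (0.3584 × 4.4) = 389.85 N.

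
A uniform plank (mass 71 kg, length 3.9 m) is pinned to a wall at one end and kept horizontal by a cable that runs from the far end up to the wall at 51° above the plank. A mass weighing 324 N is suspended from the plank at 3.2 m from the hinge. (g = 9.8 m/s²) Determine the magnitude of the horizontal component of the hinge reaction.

H_x ≈ 497 N

Take torques about the hinge: T sin 51° · 3.9 = 71×9.8×1.95 + 324×3.2 = 2393.6 N·m.
So T = 2393.6 / (0.7771 × 3.9) = 789.74 N.
ΣF_x = 0: H_x = T cos 51° = 497 N.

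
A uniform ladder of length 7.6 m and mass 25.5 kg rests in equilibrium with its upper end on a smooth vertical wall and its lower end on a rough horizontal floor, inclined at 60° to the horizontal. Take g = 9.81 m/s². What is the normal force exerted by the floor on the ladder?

N_floor ≈ 250 N

ΣF_y = 0: N_floor = 25.5×9.81 = 250.16 N.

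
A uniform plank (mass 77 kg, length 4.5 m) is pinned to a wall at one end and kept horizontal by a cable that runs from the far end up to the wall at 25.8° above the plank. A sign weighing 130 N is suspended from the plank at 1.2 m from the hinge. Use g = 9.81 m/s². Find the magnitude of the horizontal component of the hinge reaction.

H_x ≈ 853 N

Take torques about the hinge: T sin 25.8° · 4.5 = 77×9.81×2.25 + 130×1.2 = 1855.6 N·m.
So T = 1855.6 / (0.4352 × 4.5) = 947.43 N.
ΣF_x = 0: H_x = T cos 25.8° = 852.99 N.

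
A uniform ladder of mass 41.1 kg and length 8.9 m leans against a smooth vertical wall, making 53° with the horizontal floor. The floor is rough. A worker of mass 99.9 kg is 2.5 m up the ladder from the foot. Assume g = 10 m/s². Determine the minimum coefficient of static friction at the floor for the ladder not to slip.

μ_min ≈ 0.260

ΣF_y = 0: N_floor = 41.1×10 + 99.9×10 = 1410 N.
Torques about the foot: N_wall · 8.9 sin 53° = 41.1×10×4.45 cos 53° + 99.9×10×2.5 cos 53° → N_wall = 366.32 N.
ΣF_x = 0: f_floor = N_wall = 366.32 N.
μ_min = f_floor / N_floor = 366.32 / 1410 = 0.2598.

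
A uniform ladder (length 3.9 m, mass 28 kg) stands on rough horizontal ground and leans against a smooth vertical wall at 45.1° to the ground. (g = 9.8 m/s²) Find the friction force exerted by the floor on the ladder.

Torques about the foot: N_wall · 3.9 sin 45.1° = 28×9.8×1.95 cos 45.1° → N_wall = 136.72 N.
ΣF_x = 0: f_floor = N_wall = 136.72 N.

f ≈ 137 N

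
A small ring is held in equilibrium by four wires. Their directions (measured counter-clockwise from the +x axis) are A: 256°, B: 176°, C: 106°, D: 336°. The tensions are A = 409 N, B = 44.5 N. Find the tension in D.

Resolve: ΣF_x = 409 cos 256° + 44.5 cos 176° + T_C cos 106° + T_D cos 336° = 0.
        ΣF_y = 409 sin 256° + 44.5 sin 176° + T_C sin 106° + T_D sin 336° = 0.
The known terms sum to (-143.3, -393.7) N, so -0.2756 T_C + 0.9135 T_D = 143.3 and 0.9613 T_C − 0.4067 T_D = 393.7.
Solving simultaneously: T_C = 545.7 N, T_D = 321.5 N.

T_D ≈ 322 N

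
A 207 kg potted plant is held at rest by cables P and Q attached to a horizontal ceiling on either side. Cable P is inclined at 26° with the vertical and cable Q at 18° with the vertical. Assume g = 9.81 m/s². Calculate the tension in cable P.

Angles from the horizontal: cable P is 90° − 26° = 64°, cable Q is 90° − 18° = 72°.
Weight W = 207 × 9.81 = 2031 N acts straight down.
Horizontal: T_P cos 64° = T_Q cos 72°  →  T_Q = 1.419 T_P.
Vertical: T_P sin 64° + T_Q sin 72° = 2031.
Substituting the horizontal relation into the vertical equation gives 2.248 T_P = 2031, so T_P = 903.3 N.

T_P ≈ 903 N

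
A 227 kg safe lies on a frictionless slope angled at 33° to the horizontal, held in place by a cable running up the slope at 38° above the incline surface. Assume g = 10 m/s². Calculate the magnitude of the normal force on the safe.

Take axes along and perpendicular to the incline. Weight components: W sin 33° = 1236 N down-slope, W cos 33° = 1904 N into the surface.
Along incline: T cos 38° = W sin 33° → T = 1569 N.
Perpendicular: N = W cos 33° − T sin 38° = 937.9 N.

N ≈ 938 N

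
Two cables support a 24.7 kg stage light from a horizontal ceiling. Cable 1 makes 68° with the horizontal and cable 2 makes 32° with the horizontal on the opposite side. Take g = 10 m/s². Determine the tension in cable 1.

T_1 ≈ 213 N

Weight W = 24.7 × 10 = 247 N acts straight down.
Horizontal: T_1 cos 68° = T_2 cos 32°  →  T_2 = 0.4417 T_1.
Vertical: T_1 sin 68° + T_2 sin 32° = 247.
Substituting the horizontal relation into the vertical equation gives 1.161 T_1 = 247, so T_1 = 212.7 N.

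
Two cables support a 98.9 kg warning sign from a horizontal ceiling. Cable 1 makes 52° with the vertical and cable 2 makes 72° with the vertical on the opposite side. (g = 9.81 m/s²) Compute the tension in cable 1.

T_1 ≈ 1110 N

Angles from the horizontal: cable 1 is 90° − 52° = 38°, cable 2 is 90° − 72° = 18°.
Weight W = 98.9 × 9.81 = 970.2 N acts straight down.
Horizontal: T_1 cos 38° = T_2 cos 18°  →  T_2 = 0.8286 T_1.
Vertical: T_1 sin 38° + T_2 sin 18° = 970.2.
Substituting the horizontal relation into the vertical equation gives 0.8717 T_1 = 970.2, so T_1 = 1113 N.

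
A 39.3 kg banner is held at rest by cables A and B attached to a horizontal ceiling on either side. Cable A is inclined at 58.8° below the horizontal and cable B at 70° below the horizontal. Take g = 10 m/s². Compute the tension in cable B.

Weight W = 39.3 × 10 = 393 N acts straight down.
Horizontal: T_A cos 58.8° = T_B cos 70°  →  T_A = 0.6602 T_B.
Vertical: T_A sin 58.8° + T_B sin 70° = 393.
Substituting the horizontal relation into the vertical equation gives 1.504 T_B = 393, so T_B = 261.2 N.

T_B ≈ 261 N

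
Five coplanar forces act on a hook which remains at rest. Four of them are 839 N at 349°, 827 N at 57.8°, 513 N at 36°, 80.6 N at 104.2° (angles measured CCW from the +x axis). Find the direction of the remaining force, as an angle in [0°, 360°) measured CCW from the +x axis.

θ ≈ 209°

Sum the known components: ΣF_x = 1660 N, ΣF_y = 919.4 N.
For equilibrium the remaining force must supply (−ΣF_x, −ΣF_y) = (-1660, -919.4) N.
Magnitude = √((-1660)² + (-919.4)²) = 1897 N; direction = atan2(-919.4, -1660) = 209.0°.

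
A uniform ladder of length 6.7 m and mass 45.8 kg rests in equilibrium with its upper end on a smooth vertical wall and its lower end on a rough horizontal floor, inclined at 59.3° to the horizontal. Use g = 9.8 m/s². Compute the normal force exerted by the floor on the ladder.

ΣF_y = 0: N_floor = 45.8×9.8 = 448.84 N.

N_floor ≈ 449 N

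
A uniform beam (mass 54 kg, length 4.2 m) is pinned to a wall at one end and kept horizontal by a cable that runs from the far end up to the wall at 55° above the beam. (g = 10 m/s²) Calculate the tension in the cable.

T ≈ 330 N

Take torques about the hinge: T sin 55° · 4.2 = 54×10×2.1 = 1134 N·m.
So T = 1134 / (0.8192 × 4.2) = 329.61 N.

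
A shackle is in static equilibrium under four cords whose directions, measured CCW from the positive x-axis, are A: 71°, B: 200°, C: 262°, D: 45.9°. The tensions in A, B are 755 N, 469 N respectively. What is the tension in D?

Resolve: ΣF_x = 755 cos 71° + 469 cos 200° + T_C cos 262° + T_D cos 45.9° = 0.
        ΣF_y = 755 sin 71° + 469 sin 200° + T_C sin 262° + T_D sin 45.9° = 0.
The known terms sum to (-194.9, 553.5) N, so -0.1392 T_C + 0.6959 T_D = 194.9 and -0.9903 T_C + 0.7181 T_D = -553.5.
Solving simultaneously: T_C = 891.3 N, T_D = 458.3 N.

T_D ≈ 458 N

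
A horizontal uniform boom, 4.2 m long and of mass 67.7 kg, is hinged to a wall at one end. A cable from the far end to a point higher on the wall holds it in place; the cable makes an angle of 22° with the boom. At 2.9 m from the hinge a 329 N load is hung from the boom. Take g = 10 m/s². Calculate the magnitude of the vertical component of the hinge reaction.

Take torques about the hinge: T sin 22° · 4.2 = 67.7×10×2.1 + 329×2.9 = 2375.8 N·m.
So T = 2375.8 / (0.3746 × 4.2) = 1510 N.
ΣF_y = 0: H_y = (67.7×10 + 329) − T sin 22° = 1006 − 565.67 = 440.33 N.

|H_y| ≈ 440 N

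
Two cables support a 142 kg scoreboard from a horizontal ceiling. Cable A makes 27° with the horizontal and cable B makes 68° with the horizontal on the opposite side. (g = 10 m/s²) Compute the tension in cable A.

T_A ≈ 534 N

Weight W = 142 × 10 = 1420 N acts straight down.
Horizontal: T_A cos 27° = T_B cos 68°  →  T_B = 2.379 T_A.
Vertical: T_A sin 27° + T_B sin 68° = 1420.
Substituting the horizontal relation into the vertical equation gives 2.659 T_A = 1420, so T_A = 534 N.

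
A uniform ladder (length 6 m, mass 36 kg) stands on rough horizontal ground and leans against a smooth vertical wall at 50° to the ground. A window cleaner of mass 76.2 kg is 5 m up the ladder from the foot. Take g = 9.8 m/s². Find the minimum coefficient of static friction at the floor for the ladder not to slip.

μ_min ≈ 0.610

ΣF_y = 0: N_floor = 36×9.8 + 76.2×9.8 = 1099.6 N.
Torques about the foot: N_wall · 6 sin 50° = 36×9.8×3 cos 50° + 76.2×9.8×5 cos 50° → N_wall = 670.19 N.
ΣF_x = 0: f_floor = N_wall = 670.19 N.
μ_min = f_floor / N_floor = 670.19 / 1099.6 = 0.6095.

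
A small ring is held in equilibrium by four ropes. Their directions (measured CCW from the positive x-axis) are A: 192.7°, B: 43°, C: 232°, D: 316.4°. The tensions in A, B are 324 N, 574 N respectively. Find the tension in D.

T_D ≈ 116 N

Resolve: ΣF_x = 324 cos 192.7° + 574 cos 43° + T_C cos 232° + T_D cos 316.4° = 0.
        ΣF_y = 324 sin 192.7° + 574 sin 43° + T_C sin 232° + T_D sin 316.4° = 0.
The known terms sum to (103.7, 320.2) N, so -0.6157 T_C + 0.7242 T_D = -103.7 and -0.7880 T_C − 0.6896 T_D = -320.2.
Solving simultaneously: T_C = 304.9 N, T_D = 116 N.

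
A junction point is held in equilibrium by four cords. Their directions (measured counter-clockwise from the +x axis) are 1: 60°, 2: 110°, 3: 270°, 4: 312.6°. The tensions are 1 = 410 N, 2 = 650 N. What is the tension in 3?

T_3 ≈ 947 N

Resolve: ΣF_x = 410 cos 60° + 650 cos 110° + T_3 cos 270° + T_4 cos 312.6° = 0.
        ΣF_y = 410 sin 60° + 650 sin 110° + T_3 sin 270° + T_4 sin 312.6° = 0.
The known terms sum to (-17.31, 965.9) N, so 0.0000 T_3 + 0.6769 T_4 = 17.31 and -1.0000 T_3 − 0.7361 T_4 = -965.9.
Solving simultaneously: T_3 = 947 N, T_4 = 25.58 N.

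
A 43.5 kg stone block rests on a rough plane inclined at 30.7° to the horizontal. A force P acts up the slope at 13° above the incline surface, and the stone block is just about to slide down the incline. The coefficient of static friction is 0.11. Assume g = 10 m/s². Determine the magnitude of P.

On the verge of sliding down the incline, friction equals μN and acts up the slope.
Perpendicular: N + P sin 13° = W cos 30.7° = 374 N.
Along incline: P cos 13° + μN = W sin 30.7° with W sin 30.7° = 222.1 N.
Solving the pair for P and N: P = 190.5 N, N = 331.2 N (and f = μN = 36.43 N).

P ≈ 191 N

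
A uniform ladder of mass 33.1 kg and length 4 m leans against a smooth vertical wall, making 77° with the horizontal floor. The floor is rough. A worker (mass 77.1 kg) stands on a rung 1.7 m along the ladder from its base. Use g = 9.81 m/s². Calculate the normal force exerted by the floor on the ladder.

ΣF_y = 0: N_floor = 33.1×9.81 + 77.1×9.81 = 1081.1 N.

N_floor ≈ 1080 N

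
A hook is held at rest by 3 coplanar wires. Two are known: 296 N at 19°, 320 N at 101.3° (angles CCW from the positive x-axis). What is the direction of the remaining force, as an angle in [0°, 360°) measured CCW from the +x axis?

Sum the known components: ΣF_x = 217.2 N, ΣF_y = 410.2 N.
For equilibrium the remaining force must supply (−ΣF_x, −ΣF_y) = (-217.2, -410.2) N.
Magnitude = √((-217.2)² + (-410.2)²) = 464.1 N; direction = atan2(-410.2, -217.2) = 242.1°.

θ ≈ 242°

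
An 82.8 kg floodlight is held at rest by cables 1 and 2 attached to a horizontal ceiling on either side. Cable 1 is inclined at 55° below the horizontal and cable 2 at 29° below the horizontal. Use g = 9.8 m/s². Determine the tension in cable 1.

Weight W = 82.8 × 9.8 = 811.4 N acts straight down.
Horizontal: T_1 cos 55° = T_2 cos 29°  →  T_2 = 0.6558 T_1.
Vertical: T_1 sin 55° + T_2 sin 29° = 811.4.
Substituting the horizontal relation into the vertical equation gives 1.137 T_1 = 811.4, so T_1 = 713.6 N.

T_1 ≈ 714 N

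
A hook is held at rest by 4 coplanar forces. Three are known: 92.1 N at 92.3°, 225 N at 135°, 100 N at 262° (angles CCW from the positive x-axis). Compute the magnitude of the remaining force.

F ≈ 233 N

Sum the known components: ΣF_x = -176.7 N, ΣF_y = 152.1 N.
For equilibrium the remaining force must supply (−ΣF_x, −ΣF_y) = (176.7, -152.1) N.
Magnitude = √((176.7)² + (-152.1)²) = 233.2 N; direction = atan2(-152.1, 176.7) = 319.3°.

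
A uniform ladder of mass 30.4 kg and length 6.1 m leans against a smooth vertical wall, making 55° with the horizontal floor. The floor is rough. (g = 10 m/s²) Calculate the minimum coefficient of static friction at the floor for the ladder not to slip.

ΣF_y = 0: N_floor = 30.4×10 = 304 N.
Torques about the foot: N_wall · 6.1 sin 55° = 30.4×10×3.05 cos 55° → N_wall = 106.43 N.
ΣF_x = 0: f_floor = N_wall = 106.43 N.
μ_min = f_floor / N_floor = 106.43 / 304 = 0.3501.

μ_min ≈ 0.350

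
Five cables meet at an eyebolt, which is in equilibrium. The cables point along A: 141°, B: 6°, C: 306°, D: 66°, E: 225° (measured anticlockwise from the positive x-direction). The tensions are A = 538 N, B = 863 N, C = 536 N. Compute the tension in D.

Resolve: ΣF_x = 538 cos 141° + 863 cos 6° + 536 cos 306° + T_D cos 66° + T_E cos 225° = 0.
        ΣF_y = 538 sin 141° + 863 sin 6° + 536 sin 306° + T_D sin 66° + T_E sin 225° = 0.
The known terms sum to (755.2, -4.851) N, so 0.4067 T_D − 0.7071 T_E = -755.2 and 0.9135 T_D − 0.7071 T_E = 4.851.
Solving simultaneously: T_D = 1500 N, T_E = 1931 N.

T_D ≈ 1500 N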